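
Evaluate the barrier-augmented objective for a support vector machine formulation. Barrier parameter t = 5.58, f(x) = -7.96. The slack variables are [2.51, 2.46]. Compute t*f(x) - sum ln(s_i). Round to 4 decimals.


Step 1: Compute log-barrier.
ln values: [0.9203, 0.9002]
phi = -(0.9203 + 0.9002) = -1.8204
Step 2: Compute augmented objective.
t*f(x) = 5.58*-7.96 = -44.4168
Total = -44.4168 - 1.8204 = -46.2372


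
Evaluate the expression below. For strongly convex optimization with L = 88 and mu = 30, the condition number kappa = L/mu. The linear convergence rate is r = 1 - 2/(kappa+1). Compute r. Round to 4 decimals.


Step 1: Compute the condition number.
kappa = L/mu = 88/30 = 2.9333
Step 2: Compute the convergence rate.
r = 1 - 2/(kappa + 1) = 1 - 2*mu/(L + mu) = (L - mu)/(L + mu) = 58/118 = 0.4915


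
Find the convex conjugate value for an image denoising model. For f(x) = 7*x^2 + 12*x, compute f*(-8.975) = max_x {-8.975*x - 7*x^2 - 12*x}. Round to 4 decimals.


f*(y) = sup_x {y*x - a*x^2 - b*x} = sup_x {(y-b)*x - a*x^2}
FOC: (y - b) - 2a*x = 0 => x* = (y - b)/(2a)
x* = (-8.975 - 12)/(2*7) = -1.4982
f*(-8.975) = (y-b)^2/(4a) = (-8.975 - 12)^2/(4*7)
= 439.9506/28 = 15.7125


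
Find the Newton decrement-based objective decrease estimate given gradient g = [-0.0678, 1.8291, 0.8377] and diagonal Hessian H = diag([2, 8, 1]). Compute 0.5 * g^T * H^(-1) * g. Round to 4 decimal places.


Step 1: H is diagonal, so H^(-1) * g = [-0.0339, 0.2286, 0.8377].
Step 2: g^T H^(-1) g = sum_i g_i^2 / H_ii
  = (-0.0678)^2/2 + (1.8291)^2/8 + (0.8377)^2/1
  = 0.0023 + 0.4182 + 0.7017 = 1.1222
Step 3: Objective decrease = 0.5 * g^T H^(-1) g = 0.5611


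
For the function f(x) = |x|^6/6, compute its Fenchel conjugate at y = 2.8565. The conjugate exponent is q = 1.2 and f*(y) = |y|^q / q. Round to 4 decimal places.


The conjugate exponent q satisfies 1/p + 1/q = 1.
p = 6, so q = 6/(6 - 1) = 1.2
|y|^q = 2.8565^1.2 = 3.5237
f*(2.8565) = 3.5237 / 1.2 = 2.9364


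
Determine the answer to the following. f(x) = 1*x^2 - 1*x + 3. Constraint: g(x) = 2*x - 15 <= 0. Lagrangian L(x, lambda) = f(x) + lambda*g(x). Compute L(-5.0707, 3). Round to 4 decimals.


Step 1: Evaluate f(x).
f(-5.0707) = 1*(-5.0707)^2 - 1*(-5.0707) + 3 = 33.7827
Step 2: Evaluate g(x).
g(-5.0707) = 2*-5.0707 - 15 = -25.1414
Step 3: Compute Lagrangian.
L = 33.7827 + 3*-25.1414 = -41.6415


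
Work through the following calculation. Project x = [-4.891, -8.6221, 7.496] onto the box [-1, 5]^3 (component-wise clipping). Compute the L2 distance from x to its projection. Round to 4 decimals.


Project each component onto [-1, 5].
clip(-4.891) = -1.0, clip(-8.6221) = -1.0, clip(7.496) = 5.0
Projection = [-1.0, -1.0, 5.0]
Squared diffs: [15.1399, 58.0964, 6.23]
Distance = sqrt(79.4663) = 8.9144


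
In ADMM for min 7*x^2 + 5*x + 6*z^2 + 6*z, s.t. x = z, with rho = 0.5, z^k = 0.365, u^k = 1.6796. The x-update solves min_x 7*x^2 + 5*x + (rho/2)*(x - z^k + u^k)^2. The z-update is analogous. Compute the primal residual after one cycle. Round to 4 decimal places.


ADMM iteration with rho = 0.5, z^k = 0.365, u^k = 1.6796
Step 1: x-update.
Minimize 7*x^2 + 5*x + (0.5/2)*(x - 0.365 + 1.6796)^2
FOC: (2*7 + 0.5)*x = -5 + 0.5*(0.365 - 1.6796)
x^{k+1} = -0.3902
Step 2: z-update.
Minimize 6*z^2 + 6*z + (0.5/2)*(-0.3902 - z + 1.6796)^2
FOC: (2*6 + 0.5)*z = -6 + 0.5*(-0.3902 + 1.6796)
z^{k+1} = -0.4284
Step 3: u-update.
u^{k+1} = 1.6796 - 0.3902 + 0.4284 = 1.7179
Step 4: Primal residual = |-0.3902 + 0.4284| = 0.0383


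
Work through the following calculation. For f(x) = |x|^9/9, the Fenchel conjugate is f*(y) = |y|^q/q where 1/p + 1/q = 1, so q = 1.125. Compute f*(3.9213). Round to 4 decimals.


The conjugate exponent q satisfies 1/p + 1/q = 1.
p = 9, so q = 9/(9 - 1) = 1.125
|y|^q = 3.9213^1.125 = 4.6517
f*(3.9213) = 4.6517 / 1.125 = 4.1348


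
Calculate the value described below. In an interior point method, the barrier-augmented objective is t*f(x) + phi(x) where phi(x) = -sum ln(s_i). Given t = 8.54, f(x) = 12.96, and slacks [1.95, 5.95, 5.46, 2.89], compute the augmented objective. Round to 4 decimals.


Step 1: Compute log-barrier.
ln values: [0.6678, 1.7834, 1.6974, 1.0613]
phi = -(0.6678 + 1.7834 + 1.6974 + 1.0613) = -5.2099
Step 2: Compute augmented objective.
t*f(x) = 8.54*12.96 = 110.6784
Total = 110.6784 - 5.2099 = 105.4685


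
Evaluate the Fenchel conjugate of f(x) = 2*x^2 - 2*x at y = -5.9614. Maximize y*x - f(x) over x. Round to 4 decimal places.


f*(y) = sup_x {y*x - a*x^2 - b*x} = sup_x {(y-b)*x - a*x^2}
FOC: (y - b) - 2a*x = 0 => x* = (y - b)/(2a)
x* = (-5.9614 + 2)/(2*2) = -0.9904
f*(-5.9614) = (y-b)^2/(4a) = (-5.9614 + 2)^2/(4*2)
= 15.6927/8 = 1.9616


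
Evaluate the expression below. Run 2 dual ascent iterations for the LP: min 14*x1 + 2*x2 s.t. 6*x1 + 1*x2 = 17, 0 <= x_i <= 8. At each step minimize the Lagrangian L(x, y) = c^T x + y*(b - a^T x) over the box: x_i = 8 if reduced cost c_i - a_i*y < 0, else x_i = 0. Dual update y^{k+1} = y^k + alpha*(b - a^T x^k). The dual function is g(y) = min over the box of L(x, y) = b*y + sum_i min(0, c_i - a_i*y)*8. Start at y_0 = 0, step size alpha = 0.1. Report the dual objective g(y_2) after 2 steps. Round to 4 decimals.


Dual ascent for LP: min 14*x1 + 2*x2, 6*x1 + 1*x2 = 17, 0 <= x_i <= 8
Step 1: y^k = 0.0, reduced costs: (14.0, 2.0)
  x^k = (0.0, 0.0), subgradient = b - a^T x = 17.0
  y^{k+1} = 0.0 + 0.1*17.0 = 1.7
Step 2: y^k = 1.7, reduced costs: (3.8, 0.3)
  x^k = (0.0, 0.0), subgradient = b - a^T x = 17.0
  y^{k+1} = 1.7 + 0.1*17.0 = 3.4
Dual objective at y_2 = 3.4: reduced costs (-6.4, -1.4), box minimizer x = (8.0, 8.0)
g(y_2) = b*y + (c1 - a1*y)*x1 + (c2 - a2*y)*x2 = 17*3.4 + (-6.4)*8.0 + (-1.4)*8.0 = 57.8 - 51.2 - 11.2 = -4.6


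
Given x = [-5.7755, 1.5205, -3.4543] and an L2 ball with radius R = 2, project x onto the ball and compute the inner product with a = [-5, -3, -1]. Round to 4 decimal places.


Step 1: Compute ||x|| (intermediates to 6 decimals).
||x|| = sqrt((-5.7755)^2 + 1.5205^2 + (-3.4543)^2) = 6.899312
Step 2: Project.
Since ||x|| > R, scale = R/||x|| = 2/6.899312 = 0.289884, proj(x) = scale * x
proj(x) = [-1.674225, 0.440769, -1.001346]
Step 3: Dot product.
a^T * proj(x) = -5*(-1.674225) - 3*0.440769 - 1*(-1.001346) = 8.0502


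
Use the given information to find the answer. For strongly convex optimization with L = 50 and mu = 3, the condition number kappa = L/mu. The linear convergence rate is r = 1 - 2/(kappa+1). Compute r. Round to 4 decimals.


Step 1: Compute the condition number.
kappa = L/mu = 50/3 = 16.6667
Step 2: Compute the convergence rate.
r = 1 - 2/(kappa + 1) = 1 - 2*mu/(L + mu) = (L - mu)/(L + mu) = 47/53 = 0.8868


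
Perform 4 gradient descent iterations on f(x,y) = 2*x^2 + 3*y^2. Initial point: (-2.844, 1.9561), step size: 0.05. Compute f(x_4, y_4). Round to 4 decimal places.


Gradient descent on f(x,y) = 2*x^2 + 3*y^2.
Starting point: (-2.844, 1.9561), alpha = 0.05
Step 1: grad_x = 2*2*-2.844 = -11.376, grad_y = 2*3*1.9561 = 11.7366
  x_1 = -2.844 - 0.05*-11.376 = -2.2752
  y_1 = 1.9561 - 0.05*11.7366 = 1.3693
Step 2: grad_x = 2*2*-2.2752 = -9.1008, grad_y = 2*3*1.3693 = 8.2156
  x_2 = -2.2752 - 0.05*-9.1008 = -1.8202
  y_2 = 1.3693 - 0.05*8.2156 = 0.9585
Step 3: grad_x = 2*2*-1.8202 = -7.2806, grad_y = 2*3*0.9585 = 5.7509
  x_3 = -1.8202 - 0.05*-7.2806 = -1.4561
  y_3 = 0.9585 - 0.05*5.7509 = 0.6709
Step 4: grad_x = 2*2*-1.4561 = -5.8245, grad_y = 2*3*0.6709 = 4.0257
  x_4 = -1.4561 - 0.05*-5.8245 = -1.1649
  y_4 = 0.6709 - 0.05*4.0257 = 0.4697
f(-1.1649, 0.4697) = 2*(-1.1649)^2 + 3*0.4697^2 = 3.3757


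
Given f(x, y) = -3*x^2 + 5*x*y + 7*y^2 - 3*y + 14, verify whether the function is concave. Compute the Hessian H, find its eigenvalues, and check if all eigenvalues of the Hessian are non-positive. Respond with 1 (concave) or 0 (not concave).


The Hessian of f(x,y) = -3*x^2 + 5*x*y + 7*y^2 - 3*y + 14 is:
H = [[-6, 5], [5, 14]]
Trace = -6 + 14 = 8
Determinant = -6*14 - (5)^2 = -109
Discriminant = (8)^2 - 4*-109 = 500.0
Eigenvalues: lambda_1 = -7.1803, lambda_2 = 15.1803
The function is not concave.

0


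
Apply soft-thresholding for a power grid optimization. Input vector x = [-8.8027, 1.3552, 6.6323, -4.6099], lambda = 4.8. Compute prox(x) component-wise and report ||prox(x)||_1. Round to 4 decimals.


Soft-thresholding with lambda = 4.8:
prox(-8.8027) = sign(-8.8027)*max(|-8.8027| - 4.8, 0) = -4.0027
prox(1.3552) = sign(1.3552)*max(|1.3552| - 4.8, 0) = 0.0
prox(6.6323) = sign(6.6323)*max(|6.6323| - 4.8, 0) = 1.8323
prox(-4.6099) = sign(-4.6099)*max(|-4.6099| - 4.8, 0) = 0.0
prox(x) = [-4.0027, 0.0, 1.8323, 0.0]
||prox(x)||_1 = 4.0027 + 0.0 + 1.8323 + 0.0 = 5.835


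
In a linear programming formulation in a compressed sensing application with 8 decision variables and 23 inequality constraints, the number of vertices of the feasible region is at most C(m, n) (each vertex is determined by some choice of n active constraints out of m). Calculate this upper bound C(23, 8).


Each vertex corresponds to some choice of n active constraints out of m, so the number of vertices is at most C(m, n) = m! / (n!(m-n)!).
m = 23, n = 8
Numerator: 23 * 22 * 21 * 20 * 19 * 18 * 17 * 16
Denominator: 8! = 40320
C(23, 8) = 490314


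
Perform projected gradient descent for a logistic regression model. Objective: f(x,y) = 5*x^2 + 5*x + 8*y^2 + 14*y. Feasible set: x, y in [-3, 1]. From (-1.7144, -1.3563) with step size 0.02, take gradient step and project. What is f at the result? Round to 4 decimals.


Step 1: Compute gradient at (-1.7144, -1.3563).
grad_x = 2*5*-1.7144 + 5 = -12.144
grad_y = 2*8*-1.3563 + 14 = -7.7008
Step 2: Gradient step.
x_raw = -1.7144 - 0.02*-12.144 = -1.4715
y_raw = -1.3563 - 0.02*-7.7008 = -1.2023
Step 3: Project onto [-3, 1].
x_proj = clip(-1.4715) = -1.4715
y_proj = clip(-1.2023) = -1.2023
Step 4: Evaluate f.
f(-1.4715, -1.2023) = -1.7988


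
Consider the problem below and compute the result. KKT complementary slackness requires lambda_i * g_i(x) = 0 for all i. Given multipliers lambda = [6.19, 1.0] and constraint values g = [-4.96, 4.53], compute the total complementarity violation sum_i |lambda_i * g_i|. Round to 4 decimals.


KKT complementary slackness check:
lambda_1 * g_1 = 6.19 * -4.96 = -30.7024
lambda_2 * g_2 = 1.0 * 4.53 = 4.53
Total violation = 30.7024 + 4.53 = 35.2324


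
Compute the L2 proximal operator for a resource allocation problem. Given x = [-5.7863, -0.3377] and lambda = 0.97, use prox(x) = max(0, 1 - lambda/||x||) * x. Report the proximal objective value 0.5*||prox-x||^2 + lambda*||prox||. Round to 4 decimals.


Step 1: Compute ||x||.
||x|| = 5.7961
Step 2: Compute scaling factor.
scale = max(0, 1 - 0.97/5.7961) = 0.8326
Step 3: prox(x) = [-4.8179, -0.2812]
||prox(x)|| = 4.8261
Step 4: Proximal objective.
0.5*||prox-x||^2 = 0.4705
lambda*||prox|| = 4.6813
Total = 5.1518


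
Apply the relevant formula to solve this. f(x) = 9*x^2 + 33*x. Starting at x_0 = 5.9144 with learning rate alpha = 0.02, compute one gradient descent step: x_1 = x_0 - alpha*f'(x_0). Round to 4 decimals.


We compute the gradient at x_0 and apply the update.
f'(x) = 18*x + 33
f'(5.9144) = 18*5.9144 + 33 = 139.4592
x_1 = 5.9144 - 0.02*139.4592 = 3.1252


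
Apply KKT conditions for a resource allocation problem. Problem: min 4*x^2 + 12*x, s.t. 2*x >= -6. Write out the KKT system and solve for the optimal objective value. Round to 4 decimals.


Step 1: Try lambda = 0 (constraint inactive).
Stationarity: 2*4*x + 12 = 0
x* = -12/(2*4) = -1.5
Check constraint: 2*-1.5 = -3.0 >= -6 -- satisfied.
Step 2: Compute optimal value.
f(x*) = 4*(-1.5)^2 + 12*(-1.5) = -9.0


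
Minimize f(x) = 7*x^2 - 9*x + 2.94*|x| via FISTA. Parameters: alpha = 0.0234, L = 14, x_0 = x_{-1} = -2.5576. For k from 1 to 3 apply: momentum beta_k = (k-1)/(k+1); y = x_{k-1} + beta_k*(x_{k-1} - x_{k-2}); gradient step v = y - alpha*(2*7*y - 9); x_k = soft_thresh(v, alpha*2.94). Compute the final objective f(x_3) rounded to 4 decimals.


FISTA on f(x) = 7*x^2 - 9*x + 2.94*|x|
L = 14, alpha = 0.0234
Iteration 1: beta = 0.0, y = -2.5576 + 0.0*(-2.5576 + 2.5576) = -2.5576
  grad(y) = -44.8064, v = y - alpha*grad = -1.5091
  prox(v) = soft_thresh(-1.5091, 0.0688) = -1.4403
Iteration 2: beta = 0.3333, y = -1.4403 + 0.3333*(-1.4403 + 2.5576) = -1.0679
  grad(y) = -23.9508, v = y - alpha*grad = -0.5075
  prox(v) = soft_thresh(-0.5075, 0.0688) = -0.4387
Iteration 3: beta = 0.5, y = -0.4387 + 0.5*(-0.4387 + 1.4403) = 0.0622
  grad(y) = -8.1297, v = y - alpha*grad = 0.2524
  prox(v) = soft_thresh(0.2524, 0.0688) = 0.1836
f(x_3) = 7*0.1836^2 - 9*0.1836 + 2.94*|0.1836| = -0.8767


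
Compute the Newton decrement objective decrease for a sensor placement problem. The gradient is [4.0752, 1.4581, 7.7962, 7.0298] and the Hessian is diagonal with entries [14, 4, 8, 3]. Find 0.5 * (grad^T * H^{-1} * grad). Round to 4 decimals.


Step 1: H is diagonal, so H^(-1) * g = [0.2911, 0.3645, 0.9745, 2.3433].
Step 2: g^T H^(-1) g = sum_i g_i^2 / H_ii
  = (4.0752)^2/14 + (1.4581)^2/4 + (7.7962)^2/8 + (7.0298)^2/3
  = 1.1862 + 0.5315 + 7.5976 + 16.4727 = 25.788
Step 3: Objective decrease = 0.5 * g^T H^(-1) g = 12.894


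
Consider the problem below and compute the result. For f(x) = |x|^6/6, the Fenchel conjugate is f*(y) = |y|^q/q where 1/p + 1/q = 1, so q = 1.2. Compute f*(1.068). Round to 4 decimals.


The conjugate exponent q satisfies 1/p + 1/q = 1.
p = 6, so q = 6/(6 - 1) = 1.2
|y|^q = 1.068^1.2 = 1.0821
f*(1.068) = 1.0821 / 1.2 = 0.9018


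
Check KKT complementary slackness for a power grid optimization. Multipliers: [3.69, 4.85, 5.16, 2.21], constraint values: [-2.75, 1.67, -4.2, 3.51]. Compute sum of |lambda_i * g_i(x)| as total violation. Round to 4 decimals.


KKT complementary slackness check:
lambda_1 * g_1 = 3.69 * -2.75 = -10.1475
lambda_2 * g_2 = 4.85 * 1.67 = 8.0995
lambda_3 * g_3 = 5.16 * -4.2 = -21.672
lambda_4 * g_4 = 2.21 * 3.51 = 7.7571
Total violation = 10.1475 + 8.0995 + 21.672 + 7.7571 = 47.6761


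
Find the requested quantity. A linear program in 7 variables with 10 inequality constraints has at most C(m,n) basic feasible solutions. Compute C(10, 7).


Each vertex corresponds to some choice of n active constraints out of m, so the number of vertices is at most C(m, n) = m! / (n!(m-n)!).
m = 10, n = 7
Numerator: 10 * 9 * 8 * 7 * 6 * 5 * 4
Denominator: 7! = 5040
C(10, 7) = 120


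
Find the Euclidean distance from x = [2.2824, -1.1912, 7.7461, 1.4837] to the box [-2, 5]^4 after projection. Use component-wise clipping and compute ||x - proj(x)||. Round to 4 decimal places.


Project each component onto [-2, 5].
clip(2.2824) = 2.2824, clip(-1.1912) = -1.1912, clip(7.7461) = 5.0, clip(1.4837) = 1.4837
Projection = [2.2824, -1.1912, 5.0, 1.4837]
Squared diffs: [0.0, 0.0, 7.5411, 0.0]
Distance = sqrt(7.5411) = 2.7461


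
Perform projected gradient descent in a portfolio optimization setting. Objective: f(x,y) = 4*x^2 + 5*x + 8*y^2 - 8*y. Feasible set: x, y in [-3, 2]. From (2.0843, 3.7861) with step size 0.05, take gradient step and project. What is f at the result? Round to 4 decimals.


Step 1: Compute gradient at (2.0843, 3.7861).
grad_x = 2*4*2.0843 + 5 = 21.6744
grad_y = 2*8*3.7861 - 8 = 52.5776
Step 2: Gradient step.
x_raw = 2.0843 - 0.05*21.6744 = 1.0006
y_raw = 3.7861 - 0.05*52.5776 = 1.1572
Step 3: Project onto [-3, 2].
x_proj = clip(1.0006) = 1.0006
y_proj = clip(1.1572) = 1.1572
Step 4: Evaluate f.
f(1.0006, 1.1572) = 10.463


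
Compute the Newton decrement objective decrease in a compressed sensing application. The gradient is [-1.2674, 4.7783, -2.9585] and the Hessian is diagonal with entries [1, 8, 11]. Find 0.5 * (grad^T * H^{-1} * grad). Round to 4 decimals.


Step 1: H is diagonal, so H^(-1) * g = [-1.2674, 0.5973, -0.269].
Step 2: g^T H^(-1) g = sum_i g_i^2 / H_ii
  = (-1.2674)^2/1 + (4.7783)^2/8 + (-2.9585)^2/11
  = 1.6063 + 2.854 + 0.7957 = 5.256
Step 3: Objective decrease = 0.5 * g^T H^(-1) g = 2.628


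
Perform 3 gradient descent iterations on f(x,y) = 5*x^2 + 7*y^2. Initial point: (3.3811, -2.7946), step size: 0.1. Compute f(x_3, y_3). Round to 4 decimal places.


Gradient descent on f(x,y) = 5*x^2 + 7*y^2.
Starting point: (3.3811, -2.7946), alpha = 0.1
Step 1: grad_x = 2*5*3.3811 = 33.811, grad_y = 2*7*-2.7946 = -39.1244
  x_1 = 3.3811 - 0.1*33.811 = 0.0
  y_1 = -2.7946 - 0.1*-39.1244 = 1.1178
Step 2: grad_x = 2*5*0.0 = 0.0, grad_y = 2*7*1.1178 = 15.6498
  x_2 = 0.0 - 0.1*0.0 = 0.0
  y_2 = 1.1178 - 0.1*15.6498 = -0.4471
Step 3: grad_x = 2*5*0.0 = 0.0, grad_y = 2*7*-0.4471 = -6.2599
  x_3 = 0.0 - 0.1*0.0 = 0.0
  y_3 = -0.4471 - 0.1*-6.2599 = 0.1789
f(0.0, 0.1789) = 5*0.0^2 + 7*0.1789^2 = 0.2239


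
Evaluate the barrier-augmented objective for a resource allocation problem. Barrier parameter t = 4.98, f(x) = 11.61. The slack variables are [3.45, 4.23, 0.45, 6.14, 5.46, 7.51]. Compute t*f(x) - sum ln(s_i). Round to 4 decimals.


Step 1: Compute log-barrier.
ln values: [1.2384, 1.4422, -0.7985, 1.8148, 1.6974, 2.0162]
phi = -(1.2384 + 1.4422 - 0.7985 + 1.8148 + 1.6974 + 2.0162) = -7.4106
Step 2: Compute augmented objective.
t*f(x) = 4.98*11.61 = 57.8178
Total = 57.8178 - 7.4106 = 50.4072


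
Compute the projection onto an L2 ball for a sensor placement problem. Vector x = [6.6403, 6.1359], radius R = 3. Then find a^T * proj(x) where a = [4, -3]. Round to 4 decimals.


Step 1: Compute ||x|| (intermediates to 6 decimals).
||x|| = sqrt(6.6403^2 + 6.1359^2) = 9.041175
Step 2: Project.
Since ||x|| > R, scale = R/||x|| = 3/9.041175 = 0.331815, proj(x) = scale * x
proj(x) = [2.203351, 2.035984]
Step 3: Dot product.
a^T * proj(x) = 4*2.203351 - 3*2.035984 = 2.7055


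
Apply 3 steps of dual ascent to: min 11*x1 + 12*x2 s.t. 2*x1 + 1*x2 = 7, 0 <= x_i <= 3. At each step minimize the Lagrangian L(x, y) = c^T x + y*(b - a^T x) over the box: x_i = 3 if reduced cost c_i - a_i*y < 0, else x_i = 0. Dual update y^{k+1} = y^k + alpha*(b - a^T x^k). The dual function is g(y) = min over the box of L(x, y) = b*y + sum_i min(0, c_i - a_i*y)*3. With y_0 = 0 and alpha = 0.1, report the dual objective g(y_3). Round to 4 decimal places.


Dual ascent for LP: min 11*x1 + 12*x2, 2*x1 + 1*x2 = 7, 0 <= x_i <= 3
Step 1: y^k = 0.0, reduced costs: (11.0, 12.0)
  x^k = (0.0, 0.0), subgradient = b - a^T x = 7.0
  y^{k+1} = 0.0 + 0.1*7.0 = 0.7
Step 2: y^k = 0.7, reduced costs: (9.6, 11.3)
  x^k = (0.0, 0.0), subgradient = b - a^T x = 7.0
  y^{k+1} = 0.7 + 0.1*7.0 = 1.4
Step 3: y^k = 1.4, reduced costs: (8.2, 10.6)
  x^k = (0.0, 0.0), subgradient = b - a^T x = 7.0
  y^{k+1} = 1.4 + 0.1*7.0 = 2.1
Dual objective at y_3 = 2.1: reduced costs (6.8, 9.9), box minimizer x = (0.0, 0.0)
g(y_3) = b*y + (c1 - a1*y)*x1 + (c2 - a2*y)*x2 = 7*2.1 + 6.8*0.0 + 9.9*0.0 = 14.7 + 0.0 + 0.0 = 14.7


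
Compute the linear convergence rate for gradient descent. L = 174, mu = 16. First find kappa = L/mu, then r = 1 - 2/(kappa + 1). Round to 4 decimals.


Step 1: Compute the condition number.
kappa = L/mu = 174/16 = 10.875
Step 2: Compute the convergence rate.
r = 1 - 2/(kappa + 1) = 1 - 2*mu/(L + mu) = (L - mu)/(L + mu) = 158/190 = 0.8316


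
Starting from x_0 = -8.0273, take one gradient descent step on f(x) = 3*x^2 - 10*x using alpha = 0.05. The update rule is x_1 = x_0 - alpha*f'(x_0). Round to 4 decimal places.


We compute the gradient at x_0 and apply the update.
f'(x) = 6*x - 10
f'(-8.0273) = 6*-8.0273 - 10 = -58.1638
x_1 = -8.0273 - 0.05*-58.1638 = -5.1191


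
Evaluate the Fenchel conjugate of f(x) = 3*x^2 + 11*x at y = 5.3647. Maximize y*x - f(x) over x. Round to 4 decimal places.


f*(y) = sup_x {y*x - a*x^2 - b*x} = sup_x {(y-b)*x - a*x^2}
FOC: (y - b) - 2a*x = 0 => x* = (y - b)/(2a)
x* = (5.3647 - 11)/(2*3) = -0.9392
f*(5.3647) = (y-b)^2/(4a) = (5.3647 - 11)^2/(4*3)
= 31.7566/12 = 2.6464


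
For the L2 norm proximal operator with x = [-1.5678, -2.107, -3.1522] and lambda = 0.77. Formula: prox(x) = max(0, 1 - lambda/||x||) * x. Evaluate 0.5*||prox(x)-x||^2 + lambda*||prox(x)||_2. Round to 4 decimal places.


Step 1: Compute ||x||.
||x|| = 4.1029
Step 2: Compute scaling factor.
scale = max(0, 1 - 0.77/4.1029) = 0.8123
Step 3: prox(x) = [-1.2736, -1.7116, -2.5606]
||prox(x)|| = 3.3329
Step 4: Proximal objective.
0.5*||prox-x||^2 = 0.2965
lambda*||prox|| = 2.5663
Total = 2.8628


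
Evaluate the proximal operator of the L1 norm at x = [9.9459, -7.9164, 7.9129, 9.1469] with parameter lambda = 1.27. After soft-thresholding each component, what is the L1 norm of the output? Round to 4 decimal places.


Soft-thresholding with lambda = 1.27:
prox(9.9459) = sign(9.9459)*max(|9.9459| - 1.27, 0) = 8.6759
prox(-7.9164) = sign(-7.9164)*max(|-7.9164| - 1.27, 0) = -6.6464
prox(7.9129) = sign(7.9129)*max(|7.9129| - 1.27, 0) = 6.6429
prox(9.1469) = sign(9.1469)*max(|9.1469| - 1.27, 0) = 7.8769
prox(x) = [8.6759, -6.6464, 6.6429, 7.8769]
||prox(x)||_1 = 8.6759 + 6.6464 + 6.6429 + 7.8769 = 29.8421


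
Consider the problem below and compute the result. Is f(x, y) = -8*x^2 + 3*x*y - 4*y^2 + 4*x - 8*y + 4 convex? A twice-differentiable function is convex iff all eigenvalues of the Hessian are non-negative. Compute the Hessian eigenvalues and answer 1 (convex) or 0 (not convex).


The Hessian of f(x,y) = -8*x^2 + 3*x*y - 4*y^2 + 4*x - 8*y + 4 is:
H = [[-16, 3], [3, -8]]
Trace = -16 - 8 = -24
Determinant = -16*-8 - (3)^2 = 119
Discriminant = (-24)^2 - 4*119 = 100.0
Eigenvalues: lambda_1 = -17.0, lambda_2 = -7.0
The function is not convex.

0


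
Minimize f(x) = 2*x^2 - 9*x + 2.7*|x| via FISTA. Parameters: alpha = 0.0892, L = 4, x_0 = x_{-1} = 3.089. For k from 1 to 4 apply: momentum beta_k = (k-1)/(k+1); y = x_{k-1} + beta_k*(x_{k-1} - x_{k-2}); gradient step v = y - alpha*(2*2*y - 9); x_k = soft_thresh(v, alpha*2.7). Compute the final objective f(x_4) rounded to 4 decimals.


FISTA on f(x) = 2*x^2 - 9*x + 2.7*|x|
L = 4, alpha = 0.0892
Iteration 1: beta = 0.0, y = 3.089 + 0.0*(3.089 - 3.089) = 3.089
  grad(y) = 3.356, v = y - alpha*grad = 2.7896
  prox(v) = soft_thresh(2.7896, 0.2408) = 2.5488
Iteration 2: beta = 0.3333, y = 2.5488 + 0.3333*(2.5488 - 3.089) = 2.3687
  grad(y) = 0.475, v = y - alpha*grad = 2.3264
  prox(v) = soft_thresh(2.3264, 0.2408) = 2.0855
Iteration 3: beta = 0.5, y = 2.0855 + 0.5*(2.0855 - 2.5488) = 1.8539
  grad(y) = -1.5844, v = y - alpha*grad = 1.9952
  prox(v) = soft_thresh(1.9952, 0.2408) = 1.7544
Iteration 4: beta = 0.6, y = 1.7544 + 0.6*(1.7544 - 2.0855) = 1.5557
  grad(y) = -2.7772, v = y - alpha*grad = 1.8034
  prox(v) = soft_thresh(1.8034, 0.2408) = 1.5626
f(x_4) = 2*1.5626^2 - 9*1.5626 + 2.7*|1.5626| = -4.9609


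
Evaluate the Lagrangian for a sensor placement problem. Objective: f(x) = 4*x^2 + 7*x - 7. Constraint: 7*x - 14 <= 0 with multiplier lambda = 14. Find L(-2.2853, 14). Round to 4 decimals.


Step 1: Evaluate f(x).
f(-2.2853) = 4*(-2.2853)^2 + 7*(-2.2853) - 7 = -2.1067
Step 2: Evaluate g(x).
g(-2.2853) = 7*-2.2853 - 14 = -29.9971
Step 3: Compute Lagrangian.
L = -2.1067 + 14*-29.9971 = -422.0661


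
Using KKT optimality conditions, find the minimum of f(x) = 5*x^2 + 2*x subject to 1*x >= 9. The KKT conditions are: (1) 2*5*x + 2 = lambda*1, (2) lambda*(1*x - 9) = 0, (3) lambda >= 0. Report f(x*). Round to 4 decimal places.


Step 1: Try lambda = 0 (constraint inactive).
x_unc = -2/(2*5) = -0.2
Check: 1*-0.2 = -0.2 < 9 -- violated!
Step 2: Constraint must be active: 1*x = 9
x* = 9/1 = 9.0
lambda = (2*5*9.0 + 2)/1 = 92.0
Step 3: Compute optimal value.
f(x*) = 5*9.0^2 + 2*9.0 = 423.0


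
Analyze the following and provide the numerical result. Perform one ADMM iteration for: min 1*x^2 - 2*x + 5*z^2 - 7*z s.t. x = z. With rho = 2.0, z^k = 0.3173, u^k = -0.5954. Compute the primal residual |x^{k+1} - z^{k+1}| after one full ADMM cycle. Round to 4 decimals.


ADMM iteration with rho = 2.0, z^k = 0.3173, u^k = -0.5954
Step 1: x-update.
Minimize 1*x^2 - 2*x + (2.0/2)*(x - 0.3173 - 0.5954)^2
FOC: (2*1 + 2.0)*x = 2 + 2.0*(0.3173 + 0.5954)
x^{k+1} = 0.9564
Step 2: z-update.
Minimize 5*z^2 - 7*z + (2.0/2)*(0.9564 - z - 0.5954)^2
FOC: (2*5 + 2.0)*z = 7 + 2.0*(0.9564 - 0.5954)
z^{k+1} = 0.6435
Step 3: u-update.
u^{k+1} = -0.5954 + 0.9564 - 0.6435 = -0.2825
Step 4: Primal residual = |0.9564 - 0.6435| = 0.3129


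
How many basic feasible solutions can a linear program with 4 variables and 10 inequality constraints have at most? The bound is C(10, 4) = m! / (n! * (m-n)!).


Each vertex corresponds to some choice of n active constraints out of m, so the number of vertices is at most C(m, n) = m! / (n!(m-n)!).
m = 10, n = 4
Numerator: 10 * 9 * 8 * 7
Denominator: 4! = 24
C(10, 4) = 210


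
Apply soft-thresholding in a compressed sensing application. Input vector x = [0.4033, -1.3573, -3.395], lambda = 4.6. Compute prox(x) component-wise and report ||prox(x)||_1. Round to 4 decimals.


Soft-thresholding with lambda = 4.6:
prox(0.4033) = sign(0.4033)*max(|0.4033| - 4.6, 0) = 0.0
prox(-1.3573) = sign(-1.3573)*max(|-1.3573| - 4.6, 0) = 0.0
prox(-3.395) = sign(-3.395)*max(|-3.395| - 4.6, 0) = 0.0
prox(x) = [0.0, 0.0, 0.0]
||prox(x)||_1 = 0.0 + 0.0 + 0.0 = 0.0


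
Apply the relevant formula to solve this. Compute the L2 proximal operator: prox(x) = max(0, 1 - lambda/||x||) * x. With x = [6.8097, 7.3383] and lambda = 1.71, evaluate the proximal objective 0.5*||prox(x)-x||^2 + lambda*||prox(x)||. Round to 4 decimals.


Step 1: Compute ||x||.
||x|| = 10.0111
Step 2: Compute scaling factor.
scale = max(0, 1 - 1.71/10.0111) = 0.8292
Step 3: prox(x) = [5.6465, 6.0848]
||prox(x)|| = 8.3011
Step 4: Proximal objective.
0.5*||prox-x||^2 = 1.4621
lambda*||prox|| = 14.1949
Total = 15.657


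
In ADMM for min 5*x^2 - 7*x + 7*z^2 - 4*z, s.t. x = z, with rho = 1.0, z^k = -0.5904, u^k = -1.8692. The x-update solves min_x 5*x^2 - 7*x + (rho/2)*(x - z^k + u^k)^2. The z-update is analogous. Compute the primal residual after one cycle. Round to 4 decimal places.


ADMM iteration with rho = 1.0, z^k = -0.5904, u^k = -1.8692
Step 1: x-update.
Minimize 5*x^2 - 7*x + (1.0/2)*(x + 0.5904 - 1.8692)^2
FOC: (2*5 + 1.0)*x = 7 + 1.0*(-0.5904 + 1.8692)
x^{k+1} = 0.7526
Step 2: z-update.
Minimize 7*z^2 - 4*z + (1.0/2)*(0.7526 - z - 1.8692)^2
FOC: (2*7 + 1.0)*z = 4 + 1.0*(0.7526 - 1.8692)
z^{k+1} = 0.1922
Step 3: u-update.
u^{k+1} = -1.8692 + 0.7526 - 0.1922 = -1.3088
Step 4: Primal residual = |0.7526 - 0.1922| = 0.5604


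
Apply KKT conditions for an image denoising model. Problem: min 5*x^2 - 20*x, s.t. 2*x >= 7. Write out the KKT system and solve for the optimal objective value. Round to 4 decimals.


Step 1: Try lambda = 0 (constraint inactive).
x_unc = 20/(2*5) = 2.0
Check: 2*2.0 = 4.0 < 7 -- violated!
Step 2: Constraint must be active: 2*x = 7
x* = 7/2 = 3.5
lambda = (2*5*3.5 - 20)/2 = 7.5
Step 3: Compute optimal value.
f(x*) = 5*3.5^2 - 20*3.5 = -8.75


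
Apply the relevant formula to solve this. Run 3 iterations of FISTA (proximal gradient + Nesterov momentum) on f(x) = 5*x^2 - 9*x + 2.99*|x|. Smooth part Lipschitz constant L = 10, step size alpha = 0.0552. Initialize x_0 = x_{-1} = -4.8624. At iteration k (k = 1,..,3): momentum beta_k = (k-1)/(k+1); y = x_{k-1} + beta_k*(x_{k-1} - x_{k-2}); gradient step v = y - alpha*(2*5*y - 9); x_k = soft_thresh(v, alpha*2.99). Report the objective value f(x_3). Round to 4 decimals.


FISTA on f(x) = 5*x^2 - 9*x + 2.99*|x|
L = 10, alpha = 0.0552
Iteration 1: beta = 0.0, y = -4.8624 + 0.0*(-4.8624 + 4.8624) = -4.8624
  grad(y) = -57.624, v = y - alpha*grad = -1.6816
  prox(v) = soft_thresh(-1.6816, 0.165) = -1.5165
Iteration 2: beta = 0.3333, y = -1.5165 + 0.3333*(-1.5165 + 4.8624) = -0.4012
  grad(y) = -13.0121, v = y - alpha*grad = 0.3171
  prox(v) = soft_thresh(0.3171, 0.165) = 0.152
Iteration 3: beta = 0.5, y = 0.152 + 0.5*(0.152 + 1.5165) = 0.9863
  grad(y) = 0.8627, v = y - alpha*grad = 0.9386
  prox(v) = soft_thresh(0.9386, 0.165) = 0.7736
f(x_3) = 5*0.7736^2 - 9*0.7736 + 2.99*|0.7736| = -1.6571


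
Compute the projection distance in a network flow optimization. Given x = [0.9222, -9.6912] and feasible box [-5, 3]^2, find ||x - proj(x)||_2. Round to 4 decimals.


Project each component onto [-5, 3].
clip(0.9222) = 0.9222, clip(-9.6912) = -5.0
Projection = [0.9222, -5.0]
Squared diffs: [0.0, 22.0074]
Distance = sqrt(22.0074) = 4.6912


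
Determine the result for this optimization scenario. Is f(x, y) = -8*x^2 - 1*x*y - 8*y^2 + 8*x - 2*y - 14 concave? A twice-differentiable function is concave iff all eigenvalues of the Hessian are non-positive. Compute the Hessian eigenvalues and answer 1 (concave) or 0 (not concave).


The Hessian of f(x,y) = -8*x^2 - 1*x*y - 8*y^2 + 8*x - 2*y - 14 is:
H = [[-16, -1], [-1, -16]]
Trace = -16 - 16 = -32
Determinant = -16*-16 - (-1)^2 = 255
Discriminant = (-32)^2 - 4*255 = 4.0
Eigenvalues: lambda_1 = -17.0, lambda_2 = -15.0
The function is concave.

1


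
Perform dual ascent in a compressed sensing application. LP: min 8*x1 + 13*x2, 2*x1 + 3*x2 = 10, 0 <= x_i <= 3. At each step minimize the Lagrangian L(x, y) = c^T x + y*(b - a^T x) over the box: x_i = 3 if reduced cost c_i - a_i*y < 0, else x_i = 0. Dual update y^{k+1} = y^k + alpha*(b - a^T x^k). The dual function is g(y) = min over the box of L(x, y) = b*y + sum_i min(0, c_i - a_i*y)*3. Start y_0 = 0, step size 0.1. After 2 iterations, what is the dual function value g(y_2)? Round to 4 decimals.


Dual ascent for LP: min 8*x1 + 13*x2, 2*x1 + 3*x2 = 10, 0 <= x_i <= 3
Step 1: y^k = 0.0, reduced costs: (8.0, 13.0)
  x^k = (0.0, 0.0), subgradient = b - a^T x = 10.0
  y^{k+1} = 0.0 + 0.1*10.0 = 1.0
Step 2: y^k = 1.0, reduced costs: (6.0, 10.0)
  x^k = (0.0, 0.0), subgradient = b - a^T x = 10.0
  y^{k+1} = 1.0 + 0.1*10.0 = 2.0
Dual objective at y_2 = 2.0: reduced costs (4.0, 7.0), box minimizer x = (0.0, 0.0)
g(y_2) = b*y + (c1 - a1*y)*x1 + (c2 - a2*y)*x2 = 10*2.0 + 4.0*0.0 + 7.0*0.0 = 20.0 + 0.0 + 0.0 = 20.0


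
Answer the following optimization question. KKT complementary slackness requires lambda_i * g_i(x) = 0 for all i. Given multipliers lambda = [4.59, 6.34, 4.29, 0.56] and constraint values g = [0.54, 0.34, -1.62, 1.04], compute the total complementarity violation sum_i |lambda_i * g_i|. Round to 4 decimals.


KKT complementary slackness check:
lambda_1 * g_1 = 4.59 * 0.54 = 2.4786
lambda_2 * g_2 = 6.34 * 0.34 = 2.1556
lambda_3 * g_3 = 4.29 * -1.62 = -6.9498
lambda_4 * g_4 = 0.56 * 1.04 = 0.5824
Total violation = 2.4786 + 2.1556 + 6.9498 + 0.5824 = 12.1664


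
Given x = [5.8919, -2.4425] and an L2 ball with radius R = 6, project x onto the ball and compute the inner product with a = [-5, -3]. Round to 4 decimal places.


Step 1: Compute ||x|| (intermediates to 6 decimals).
||x|| = sqrt(5.8919^2 + (-2.4425)^2) = 6.37811
Step 2: Project.
Since ||x|| > R, scale = R/||x|| = 6/6.37811 = 0.940718, proj(x) = scale * x
proj(x) = [5.542616, -2.297704]
Step 3: Dot product.
a^T * proj(x) = -5*5.542616 - 3*(-2.297704) = -20.82


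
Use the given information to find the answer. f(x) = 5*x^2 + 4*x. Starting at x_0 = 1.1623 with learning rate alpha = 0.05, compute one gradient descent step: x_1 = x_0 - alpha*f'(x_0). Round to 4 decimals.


We compute the gradient at x_0 and apply the update.
f'(x) = 10*x + 4
f'(1.1623) = 10*1.1623 + 4 = 15.623
x_1 = 1.1623 - 0.05*15.623 = 0.3812


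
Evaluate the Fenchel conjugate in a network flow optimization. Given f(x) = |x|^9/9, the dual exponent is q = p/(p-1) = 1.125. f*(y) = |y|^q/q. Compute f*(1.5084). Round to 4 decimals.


The conjugate exponent q satisfies 1/p + 1/q = 1.
p = 9, so q = 9/(9 - 1) = 1.125
|y|^q = 1.5084^1.125 = 1.5879
f*(1.5084) = 1.5879 / 1.125 = 1.4115


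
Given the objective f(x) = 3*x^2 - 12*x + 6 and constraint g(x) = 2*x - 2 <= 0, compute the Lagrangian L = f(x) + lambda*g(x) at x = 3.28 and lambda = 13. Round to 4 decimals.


Step 1: Evaluate f(x).
f(3.28) = 3*3.28^2 - 12*3.28 + 6 = -1.0848
Step 2: Evaluate g(x).
g(3.28) = 2*3.28 - 2 = 4.56
Step 3: Compute Lagrangian.
L = -1.0848 + 13*4.56 = 58.1952


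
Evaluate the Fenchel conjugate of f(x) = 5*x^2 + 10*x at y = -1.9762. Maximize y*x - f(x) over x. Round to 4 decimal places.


f*(y) = sup_x {y*x - a*x^2 - b*x} = sup_x {(y-b)*x - a*x^2}
FOC: (y - b) - 2a*x = 0 => x* = (y - b)/(2a)
x* = (-1.9762 - 10)/(2*5) = -1.1976
f*(-1.9762) = (y-b)^2/(4a) = (-1.9762 - 10)^2/(4*5)
= 143.4294/20 = 7.1715


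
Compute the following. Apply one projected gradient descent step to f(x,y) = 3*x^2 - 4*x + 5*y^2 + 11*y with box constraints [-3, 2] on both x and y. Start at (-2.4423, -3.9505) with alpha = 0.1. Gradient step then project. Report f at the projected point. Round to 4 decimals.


Step 1: Compute gradient at (-2.4423, -3.9505).
grad_x = 2*3*-2.4423 - 4 = -18.6538
grad_y = 2*5*-3.9505 + 11 = -28.505
Step 2: Gradient step.
x_raw = -2.4423 - 0.1*-18.6538 = -0.5769
y_raw = -3.9505 - 0.1*-28.505 = -1.1
Step 3: Project onto [-3, 2].
x_proj = clip(-0.5769) = -0.5769
y_proj = clip(-1.1) = -1.1
Step 4: Evaluate f.
f(-0.5769, -1.1) = -2.7438


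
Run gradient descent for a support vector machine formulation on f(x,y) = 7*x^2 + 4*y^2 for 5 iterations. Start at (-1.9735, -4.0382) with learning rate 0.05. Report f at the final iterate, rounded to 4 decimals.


Gradient descent on f(x,y) = 7*x^2 + 4*y^2.
Starting point: (-1.9735, -4.0382), alpha = 0.05
Step 1: grad_x = 2*7*-1.9735 = -27.629, grad_y = 2*4*-4.0382 = -32.3056
  x_1 = -1.9735 - 0.05*-27.629 = -0.5921
  y_1 = -4.0382 - 0.05*-32.3056 = -2.4229
Step 2: grad_x = 2*7*-0.5921 = -8.2887, grad_y = 2*4*-2.4229 = -19.3834
  x_2 = -0.5921 - 0.05*-8.2887 = -0.1776
  y_2 = -2.4229 - 0.05*-19.3834 = -1.4538
Step 3: grad_x = 2*7*-0.1776 = -2.4866, grad_y = 2*4*-1.4538 = -11.63
  x_3 = -0.1776 - 0.05*-2.4866 = -0.0533
  y_3 = -1.4538 - 0.05*-11.63 = -0.8723
Step 4: grad_x = 2*7*-0.0533 = -0.746, grad_y = 2*4*-0.8723 = -6.978
  x_4 = -0.0533 - 0.05*-0.746 = -0.016
  y_4 = -0.8723 - 0.05*-6.978 = -0.5234
Step 5: grad_x = 2*7*-0.016 = -0.2238, grad_y = 2*4*-0.5234 = -4.1868
  x_5 = -0.016 - 0.05*-0.2238 = -0.0048
  y_5 = -0.5234 - 0.05*-4.1868 = -0.314
f(-0.0048, -0.314) = 7*(-0.0048)^2 + 4*(-0.314)^2 = 0.3946


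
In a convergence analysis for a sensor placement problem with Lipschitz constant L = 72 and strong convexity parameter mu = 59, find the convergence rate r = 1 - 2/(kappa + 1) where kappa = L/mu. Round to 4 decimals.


Step 1: Compute the condition number.
kappa = L/mu = 72/59 = 1.2203
Step 2: Compute the convergence rate.
r = 1 - 2/(kappa + 1) = 1 - 2*mu/(L + mu) = (L - mu)/(L + mu) = 13/131 = 0.0992


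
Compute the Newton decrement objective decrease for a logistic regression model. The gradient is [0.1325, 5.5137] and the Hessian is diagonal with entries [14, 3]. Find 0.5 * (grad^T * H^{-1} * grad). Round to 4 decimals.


Step 1: H is diagonal, so H^(-1) * g = [0.0095, 1.8379].
Step 2: g^T H^(-1) g = sum_i g_i^2 / H_ii
  = (0.1325)^2/14 + (5.5137)^2/3
  = 0.0013 + 10.1336 = 10.1349
Step 3: Objective decrease = 0.5 * g^T H^(-1) g = 5.0674


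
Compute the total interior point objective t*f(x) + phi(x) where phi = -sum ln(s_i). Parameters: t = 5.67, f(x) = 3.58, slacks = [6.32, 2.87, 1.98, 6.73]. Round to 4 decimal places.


Step 1: Compute log-barrier.
ln values: [1.8437, 1.0543, 0.6831, 1.9066]
phi = -(1.8437 + 1.0543 + 0.6831 + 1.9066) = -5.4877
Step 2: Compute augmented objective.
t*f(x) = 5.67*3.58 = 20.2986
Total = 20.2986 - 5.4877 = 14.8109


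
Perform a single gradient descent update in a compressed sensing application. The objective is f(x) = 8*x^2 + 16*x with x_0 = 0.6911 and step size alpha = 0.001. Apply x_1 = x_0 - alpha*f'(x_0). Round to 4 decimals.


We compute the gradient at x_0 and apply the update.
f'(x) = 16*x + 16
f'(0.6911) = 16*0.6911 + 16 = 27.0576
x_1 = 0.6911 - 0.001*27.0576 = 0.664


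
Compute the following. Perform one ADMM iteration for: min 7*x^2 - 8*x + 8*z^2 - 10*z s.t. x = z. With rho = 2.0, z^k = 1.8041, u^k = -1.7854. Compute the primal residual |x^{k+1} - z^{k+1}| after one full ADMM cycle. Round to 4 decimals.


ADMM iteration with rho = 2.0, z^k = 1.8041, u^k = -1.7854
Step 1: x-update.
Minimize 7*x^2 - 8*x + (2.0/2)*(x - 1.8041 - 1.7854)^2
FOC: (2*7 + 2.0)*x = 8 + 2.0*(1.8041 + 1.7854)
x^{k+1} = 0.9487
Step 2: z-update.
Minimize 8*z^2 - 10*z + (2.0/2)*(0.9487 - z - 1.7854)^2
FOC: (2*8 + 2.0)*z = 10 + 2.0*(0.9487 - 1.7854)
z^{k+1} = 0.4626
Step 3: u-update.
u^{k+1} = -1.7854 + 0.9487 - 0.4626 = -1.2993
Step 4: Primal residual = |0.9487 - 0.4626| = 0.4861


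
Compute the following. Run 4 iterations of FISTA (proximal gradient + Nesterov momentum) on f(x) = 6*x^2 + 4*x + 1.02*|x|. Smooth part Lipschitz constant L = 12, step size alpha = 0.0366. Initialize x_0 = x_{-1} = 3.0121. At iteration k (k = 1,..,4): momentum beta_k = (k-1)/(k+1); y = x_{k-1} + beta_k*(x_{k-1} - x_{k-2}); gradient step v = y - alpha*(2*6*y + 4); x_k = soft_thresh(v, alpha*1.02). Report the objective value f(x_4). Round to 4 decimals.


FISTA on f(x) = 6*x^2 + 4*x + 1.02*|x|
L = 12, alpha = 0.0366
Iteration 1: beta = 0.0, y = 3.0121 + 0.0*(3.0121 - 3.0121) = 3.0121
  grad(y) = 40.1452, v = y - alpha*grad = 1.5428
  prox(v) = soft_thresh(1.5428, 0.0373) = 1.5055
Iteration 2: beta = 0.3333, y = 1.5055 + 0.3333*(1.5055 - 3.0121) = 1.0032
  grad(y) = 16.0389, v = y - alpha*grad = 0.4162
  prox(v) = soft_thresh(0.4162, 0.0373) = 0.3789
Iteration 3: beta = 0.5, y = 0.3789 + 0.5*(0.3789 - 1.5055) = -0.1844
  grad(y) = 1.7872, v = y - alpha*grad = -0.2498
  prox(v) = soft_thresh(-0.2498, 0.0373) = -0.2125
Iteration 4: beta = 0.6, y = -0.2125 + 0.6*(-0.2125 - 0.3789) = -0.5673
  grad(y) = -2.8076, v = y - alpha*grad = -0.4645
  prox(v) = soft_thresh(-0.4645, 0.0373) = -0.4272
f(x_4) = 6*(-0.4272)^2 + 4*(-0.4272) + 1.02*|-0.4272| = -0.178


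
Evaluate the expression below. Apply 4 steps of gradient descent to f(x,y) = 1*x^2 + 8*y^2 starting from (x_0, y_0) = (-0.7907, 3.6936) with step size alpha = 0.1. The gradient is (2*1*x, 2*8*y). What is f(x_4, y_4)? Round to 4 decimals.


Gradient descent on f(x,y) = 1*x^2 + 8*y^2.
Starting point: (-0.7907, 3.6936), alpha = 0.1
Step 1: grad_x = 2*1*-0.7907 = -1.5814, grad_y = 2*8*3.6936 = 59.0976
  x_1 = -0.7907 - 0.1*-1.5814 = -0.6326
  y_1 = 3.6936 - 0.1*59.0976 = -2.2162
Step 2: grad_x = 2*1*-0.6326 = -1.2651, grad_y = 2*8*-2.2162 = -35.4586
  x_2 = -0.6326 - 0.1*-1.2651 = -0.506
  y_2 = -2.2162 - 0.1*-35.4586 = 1.3297
Step 3: grad_x = 2*1*-0.506 = -1.0121, grad_y = 2*8*1.3297 = 21.2751
  x_3 = -0.506 - 0.1*-1.0121 = -0.4048
  y_3 = 1.3297 - 0.1*21.2751 = -0.7978
Step 4: grad_x = 2*1*-0.4048 = -0.8097, grad_y = 2*8*-0.7978 = -12.7651
  x_4 = -0.4048 - 0.1*-0.8097 = -0.3239
  y_4 = -0.7978 - 0.1*-12.7651 = 0.4787
f(-0.3239, 0.4787) = 1*(-0.3239)^2 + 8*0.4787^2 = 1.938


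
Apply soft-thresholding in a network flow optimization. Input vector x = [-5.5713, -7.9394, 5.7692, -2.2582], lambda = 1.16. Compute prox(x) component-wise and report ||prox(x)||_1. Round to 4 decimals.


Soft-thresholding with lambda = 1.16:
prox(-5.5713) = sign(-5.5713)*max(|-5.5713| - 1.16, 0) = -4.4113
prox(-7.9394) = sign(-7.9394)*max(|-7.9394| - 1.16, 0) = -6.7794
prox(5.7692) = sign(5.7692)*max(|5.7692| - 1.16, 0) = 4.6092
prox(-2.2582) = sign(-2.2582)*max(|-2.2582| - 1.16, 0) = -1.0982
prox(x) = [-4.4113, -6.7794, 4.6092, -1.0982]
||prox(x)||_1 = 4.4113 + 6.7794 + 4.6092 + 1.0982 = 16.8981


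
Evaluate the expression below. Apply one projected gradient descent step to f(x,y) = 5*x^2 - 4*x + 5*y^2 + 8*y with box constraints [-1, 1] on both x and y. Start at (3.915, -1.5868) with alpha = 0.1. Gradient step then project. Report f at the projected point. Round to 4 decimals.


Step 1: Compute gradient at (3.915, -1.5868).
grad_x = 2*5*3.915 - 4 = 35.15
grad_y = 2*5*-1.5868 + 8 = -7.868
Step 2: Gradient step.
x_raw = 3.915 - 0.1*35.15 = 0.4
y_raw = -1.5868 - 0.1*-7.868 = -0.8
Step 3: Project onto [-1, 1].
x_proj = clip(0.4) = 0.4
y_proj = clip(-0.8) = -0.8
Step 4: Evaluate f.
f(0.4, -0.8) = -4.0


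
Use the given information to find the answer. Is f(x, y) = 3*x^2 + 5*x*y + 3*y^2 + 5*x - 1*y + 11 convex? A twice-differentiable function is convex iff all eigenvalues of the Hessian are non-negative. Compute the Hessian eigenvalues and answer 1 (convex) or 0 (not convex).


The Hessian of f(x,y) = 3*x^2 + 5*x*y + 3*y^2 + 5*x - 1*y + 11 is:
H = [[6, 5], [5, 6]]
Trace = 6 + 6 = 12
Determinant = 6*6 - (5)^2 = 11
Discriminant = (12)^2 - 4*11 = 100.0
Eigenvalues: lambda_1 = 1.0, lambda_2 = 11.0
The function is convex.

1
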